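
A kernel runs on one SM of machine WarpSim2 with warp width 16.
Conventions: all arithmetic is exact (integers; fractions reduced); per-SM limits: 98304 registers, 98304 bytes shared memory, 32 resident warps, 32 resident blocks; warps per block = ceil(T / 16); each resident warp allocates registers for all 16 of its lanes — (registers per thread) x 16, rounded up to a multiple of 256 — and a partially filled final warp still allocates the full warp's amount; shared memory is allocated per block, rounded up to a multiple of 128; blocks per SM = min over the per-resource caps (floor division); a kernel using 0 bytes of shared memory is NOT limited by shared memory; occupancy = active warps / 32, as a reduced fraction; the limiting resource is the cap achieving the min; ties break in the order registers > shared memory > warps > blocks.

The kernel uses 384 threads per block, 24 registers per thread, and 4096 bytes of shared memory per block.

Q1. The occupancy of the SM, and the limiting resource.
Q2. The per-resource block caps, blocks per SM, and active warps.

Answer: occupancy 3/4, limited by warps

registers: 8 blocks
shared memory: 24 blocks
warps: 1 block
blocks: 32 blocks

Answer: 1 block, 24 active warps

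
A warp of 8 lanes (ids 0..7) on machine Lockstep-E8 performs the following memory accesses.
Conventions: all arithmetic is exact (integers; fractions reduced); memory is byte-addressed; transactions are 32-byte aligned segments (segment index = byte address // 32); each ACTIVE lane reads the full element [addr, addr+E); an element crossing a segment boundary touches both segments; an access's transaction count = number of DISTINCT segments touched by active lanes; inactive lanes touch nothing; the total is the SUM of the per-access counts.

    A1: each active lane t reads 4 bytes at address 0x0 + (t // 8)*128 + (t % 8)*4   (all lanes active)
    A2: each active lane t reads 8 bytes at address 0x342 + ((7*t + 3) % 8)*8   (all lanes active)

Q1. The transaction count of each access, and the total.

A1: 1 transaction
A2: 3 transactions

Answer: 1,3; total 4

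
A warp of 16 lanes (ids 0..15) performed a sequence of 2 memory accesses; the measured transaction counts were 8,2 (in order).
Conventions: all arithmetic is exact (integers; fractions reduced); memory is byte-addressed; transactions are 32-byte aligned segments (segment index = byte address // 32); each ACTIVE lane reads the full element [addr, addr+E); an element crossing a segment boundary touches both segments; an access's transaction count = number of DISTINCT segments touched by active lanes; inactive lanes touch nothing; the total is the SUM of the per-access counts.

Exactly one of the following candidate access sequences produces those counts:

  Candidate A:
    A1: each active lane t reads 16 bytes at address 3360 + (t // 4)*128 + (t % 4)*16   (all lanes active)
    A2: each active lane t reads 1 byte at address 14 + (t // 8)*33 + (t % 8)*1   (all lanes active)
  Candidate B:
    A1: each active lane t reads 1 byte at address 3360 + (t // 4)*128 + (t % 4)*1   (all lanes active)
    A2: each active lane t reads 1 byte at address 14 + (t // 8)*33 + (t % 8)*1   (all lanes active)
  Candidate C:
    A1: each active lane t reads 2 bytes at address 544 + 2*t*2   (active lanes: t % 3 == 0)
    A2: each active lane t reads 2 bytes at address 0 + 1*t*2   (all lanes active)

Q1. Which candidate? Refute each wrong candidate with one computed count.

B: A1 gives 4 transactions, not 8
C: A1 gives 2 transactions, not 8
A: all counts match (8,2)

Answer: A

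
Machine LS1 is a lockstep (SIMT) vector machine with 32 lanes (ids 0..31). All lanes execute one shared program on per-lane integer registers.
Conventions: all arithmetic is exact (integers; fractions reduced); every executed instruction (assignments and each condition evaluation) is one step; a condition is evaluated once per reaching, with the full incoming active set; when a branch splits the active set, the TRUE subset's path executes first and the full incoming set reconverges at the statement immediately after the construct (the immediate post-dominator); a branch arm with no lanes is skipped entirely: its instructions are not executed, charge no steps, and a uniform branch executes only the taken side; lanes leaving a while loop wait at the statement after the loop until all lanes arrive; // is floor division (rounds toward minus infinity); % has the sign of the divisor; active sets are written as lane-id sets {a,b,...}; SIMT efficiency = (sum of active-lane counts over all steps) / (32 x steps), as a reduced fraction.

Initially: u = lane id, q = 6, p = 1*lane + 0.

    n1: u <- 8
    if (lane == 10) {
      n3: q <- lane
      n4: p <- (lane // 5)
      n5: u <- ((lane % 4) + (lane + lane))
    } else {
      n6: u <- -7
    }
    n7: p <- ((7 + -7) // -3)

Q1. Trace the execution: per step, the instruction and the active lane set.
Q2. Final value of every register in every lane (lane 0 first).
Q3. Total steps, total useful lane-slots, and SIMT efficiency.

step 0: u <- 8                       {0,1,2,3,4,5,6,7,8,9,10,11,12,13,14,15,16,17,18,19,20,21,22,23,24,25,26,27,28,29,30,31}
step 1: eval (lane == 10)            {0,1,2,3,4,5,6,7,8,9,10,11,12,13,14,15,16,17,18,19,20,21,22,23,24,25,26,27,28,29,30,31}
step 2: q <- lane                    {10}
step 3: p <- (lane // 5)             {10}
step 4: u <- ((lane % 4) + (lane + lane)) {10}
step 5: u <- -7                      {0,1,2,3,4,5,6,7,8,9,11,12,13,14,15,16,17,18,19,20,21,22,23,24,25,26,27,28,29,30,31}
step 6: p <- ((7 + -7) // -3)        {0,1,2,3,4,5,6,7,8,9,10,11,12,13,14,15,16,17,18,19,20,21,22,23,24,25,26,27,28,29,30,31}

Answer: 7 steps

u: -7,-7,-7,-7,-7,-7,-7,-7,-7,-7,22,-7,-7,-7,-7,-7,-7,-7,-7,-7,-7,-7,-7,-7,-7,-7,-7,-7,-7,-7,-7,-7
q: 6,6,6,6,6,6,6,6,6,6,10,6,6,6,6,6,6,6,6,6,6,6,6,6,6,6,6,6,6,6,6,6
p: 0,0,0,0,0,0,0,0,0,0,0,0,0,0,0,0,0,0,0,0,0,0,0,0,0,0,0,0,0,0,0,0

steps = 7; useful = 130; efficiency = 130/224 = 65/112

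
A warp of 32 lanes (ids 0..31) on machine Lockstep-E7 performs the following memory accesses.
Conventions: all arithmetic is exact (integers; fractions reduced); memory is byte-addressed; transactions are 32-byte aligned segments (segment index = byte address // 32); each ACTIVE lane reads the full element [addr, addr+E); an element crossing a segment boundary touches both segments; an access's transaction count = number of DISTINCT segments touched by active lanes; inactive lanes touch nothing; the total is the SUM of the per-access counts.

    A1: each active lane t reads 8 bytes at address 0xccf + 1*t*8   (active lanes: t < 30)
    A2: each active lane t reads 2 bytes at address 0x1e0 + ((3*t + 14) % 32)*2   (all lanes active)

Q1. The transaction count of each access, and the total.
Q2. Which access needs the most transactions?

A1: 8 transactions
A2: 2 transactions

Answer: 8,2; total 10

Answer: A1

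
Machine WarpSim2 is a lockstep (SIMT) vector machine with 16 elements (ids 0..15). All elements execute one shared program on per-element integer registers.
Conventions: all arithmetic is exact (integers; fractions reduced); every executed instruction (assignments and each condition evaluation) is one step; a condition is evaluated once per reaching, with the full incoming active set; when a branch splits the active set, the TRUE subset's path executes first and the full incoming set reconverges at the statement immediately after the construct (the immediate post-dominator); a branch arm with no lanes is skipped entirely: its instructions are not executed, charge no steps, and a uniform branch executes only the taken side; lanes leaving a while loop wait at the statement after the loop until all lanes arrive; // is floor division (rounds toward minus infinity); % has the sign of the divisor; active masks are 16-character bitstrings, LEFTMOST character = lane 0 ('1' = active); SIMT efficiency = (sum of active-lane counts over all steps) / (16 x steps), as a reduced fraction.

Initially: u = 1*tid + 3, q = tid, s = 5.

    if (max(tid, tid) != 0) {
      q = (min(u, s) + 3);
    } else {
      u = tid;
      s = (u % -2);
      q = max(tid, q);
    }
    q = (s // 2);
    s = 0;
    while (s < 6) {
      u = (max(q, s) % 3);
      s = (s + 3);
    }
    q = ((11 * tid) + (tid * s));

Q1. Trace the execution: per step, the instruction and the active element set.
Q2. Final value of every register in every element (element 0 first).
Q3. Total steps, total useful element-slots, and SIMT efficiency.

step 0: eval (max(tid, tid) != 0)    1111111111111111
step 1: q <- (min(u, s) + 3)         0111111111111111
step 2: u <- tid                     1000000000000000
step 3: s <- (u % -2)                1000000000000000
step 4: q <- max(tid, q)             1000000000000000
step 5: q <- (s // 2)                1111111111111111
step 6: s <- 0                       1111111111111111
step 7: eval (s < 6)                 1111111111111111
step 8: u <- (max(q, s) % 3)         1111111111111111
step 9: s <- (s + 3)                 1111111111111111
step 10: eval (s < 6)                 1111111111111111
step 11: u <- (max(q, s) % 3)         1111111111111111
step 12: s <- (s + 3)                 1111111111111111
step 13: eval (s < 6)                 1111111111111111
step 14: q <- ((11 * tid) + (tid * s)) 1111111111111111

Answer: 15 steps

u: 0,0,0,0,0,0,0,0,0,0,0,0,0,0,0,0
q: 0,17,34,51,68,85,102,119,136,153,170,187,204,221,238,255
s: 6,6,6,6,6,6,6,6,6,6,6,6,6,6,6,6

steps = 15; useful = 194; efficiency = 194/240 = 97/120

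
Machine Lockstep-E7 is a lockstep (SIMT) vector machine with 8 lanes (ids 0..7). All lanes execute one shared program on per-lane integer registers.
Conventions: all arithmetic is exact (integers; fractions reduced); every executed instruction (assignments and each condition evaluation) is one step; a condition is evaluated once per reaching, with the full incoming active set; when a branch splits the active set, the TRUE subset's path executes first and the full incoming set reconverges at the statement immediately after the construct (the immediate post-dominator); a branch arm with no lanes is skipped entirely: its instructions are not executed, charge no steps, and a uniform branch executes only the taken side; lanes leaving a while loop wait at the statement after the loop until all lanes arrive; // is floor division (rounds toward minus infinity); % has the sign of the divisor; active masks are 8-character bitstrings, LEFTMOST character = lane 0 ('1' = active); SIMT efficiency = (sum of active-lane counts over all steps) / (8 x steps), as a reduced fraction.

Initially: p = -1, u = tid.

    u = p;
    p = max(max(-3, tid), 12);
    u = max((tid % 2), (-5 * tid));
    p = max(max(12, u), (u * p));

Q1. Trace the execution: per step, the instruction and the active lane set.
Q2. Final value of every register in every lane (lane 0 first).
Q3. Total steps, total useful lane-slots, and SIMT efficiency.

step 0: u <- p                       11111111
step 1: p <- max(max(-3, tid), 12)   11111111
step 2: u <- max((tid % 2), (-5 * tid)) 11111111
step 3: p <- max(max(12, u), (u * p)) 11111111

Answer: 4 steps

p: 12,12,12,12,12,12,12,12
u: 0,1,0,1,0,1,0,1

steps = 4; useful = 32; efficiency = 32/32 = 1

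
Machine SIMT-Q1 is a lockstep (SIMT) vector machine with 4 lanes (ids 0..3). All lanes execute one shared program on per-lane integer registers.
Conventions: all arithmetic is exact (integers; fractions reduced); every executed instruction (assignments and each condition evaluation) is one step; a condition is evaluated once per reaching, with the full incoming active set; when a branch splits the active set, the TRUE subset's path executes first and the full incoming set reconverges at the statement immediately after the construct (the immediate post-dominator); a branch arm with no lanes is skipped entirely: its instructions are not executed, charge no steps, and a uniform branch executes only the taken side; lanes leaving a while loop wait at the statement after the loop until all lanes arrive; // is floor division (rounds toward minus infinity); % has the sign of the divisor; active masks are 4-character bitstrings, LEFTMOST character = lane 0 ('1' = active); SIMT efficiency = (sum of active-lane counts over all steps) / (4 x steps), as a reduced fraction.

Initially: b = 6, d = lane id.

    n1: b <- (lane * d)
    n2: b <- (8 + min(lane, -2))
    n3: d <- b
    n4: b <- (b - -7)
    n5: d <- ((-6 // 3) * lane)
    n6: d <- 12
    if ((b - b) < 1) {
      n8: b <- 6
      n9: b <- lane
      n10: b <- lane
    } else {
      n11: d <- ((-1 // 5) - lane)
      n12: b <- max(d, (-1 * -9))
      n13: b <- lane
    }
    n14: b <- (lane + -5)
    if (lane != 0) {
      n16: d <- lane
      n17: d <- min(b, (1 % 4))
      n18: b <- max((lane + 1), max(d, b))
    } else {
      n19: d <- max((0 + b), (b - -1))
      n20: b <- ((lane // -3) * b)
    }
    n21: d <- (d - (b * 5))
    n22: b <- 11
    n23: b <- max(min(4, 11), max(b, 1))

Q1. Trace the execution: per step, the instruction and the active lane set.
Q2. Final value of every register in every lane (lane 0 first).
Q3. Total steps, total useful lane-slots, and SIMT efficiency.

step 0: b <- (lane * d)              1111
step 1: b <- (8 + min(lane, -2))     1111
step 2: d <- b                       1111
step 3: b <- (b - -7)                1111
step 4: d <- ((-6 // 3) * lane)      1111
step 5: d <- 12                      1111
step 6: eval ((b - b) < 1)           1111
step 7: b <- 6                       1111
step 8: b <- lane                    1111
step 9: b <- lane                    1111
step 10: b <- (lane + -5)             1111
step 11: eval (lane != 0)             1111
step 12: d <- lane                    0111
step 13: d <- min(b, (1 % 4))         0111
step 14: b <- max((lane + 1), max(d, b)) 0111
step 15: d <- max((0 + b), (b - -1))  1000
step 16: b <- ((lane // -3) * b)      1000
step 17: d <- (d - (b * 5))           1111
step 18: b <- 11                      1111
step 19: b <- max(min(4, 11), max(b, 1)) 1111

Answer: 20 steps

b: 11,11,11,11
d: -4,-14,-18,-22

steps = 20; useful = 71; efficiency = 71/80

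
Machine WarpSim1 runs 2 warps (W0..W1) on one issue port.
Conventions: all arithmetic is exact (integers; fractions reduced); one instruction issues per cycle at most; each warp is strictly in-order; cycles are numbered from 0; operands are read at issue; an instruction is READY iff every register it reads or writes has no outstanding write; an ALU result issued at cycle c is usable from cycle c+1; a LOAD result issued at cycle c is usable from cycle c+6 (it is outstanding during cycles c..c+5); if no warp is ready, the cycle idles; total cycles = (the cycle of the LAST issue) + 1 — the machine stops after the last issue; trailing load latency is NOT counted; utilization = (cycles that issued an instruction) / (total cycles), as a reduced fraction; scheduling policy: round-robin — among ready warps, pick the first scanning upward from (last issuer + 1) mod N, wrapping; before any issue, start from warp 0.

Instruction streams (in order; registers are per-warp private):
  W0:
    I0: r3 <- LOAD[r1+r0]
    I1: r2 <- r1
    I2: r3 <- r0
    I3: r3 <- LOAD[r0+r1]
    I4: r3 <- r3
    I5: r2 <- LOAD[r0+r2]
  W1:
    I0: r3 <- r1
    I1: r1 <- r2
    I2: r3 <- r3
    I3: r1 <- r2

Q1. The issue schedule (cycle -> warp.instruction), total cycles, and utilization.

cycle 0: W0.I0
cycle 1: W1.I0
cycle 2: W0.I1
cycle 3: W1.I1
cycle 4: W1.I2
cycle 5: W1.I3
cycle 6: W0.I2
cycle 7: W0.I3
cycle 8: idle
cycle 9: idle
cycle 10: idle
cycle 11: idle
cycle 12: idle
cycle 13: W0.I4
cycle 14: W0.I5

Answer: 15 cycles, utilization 2/3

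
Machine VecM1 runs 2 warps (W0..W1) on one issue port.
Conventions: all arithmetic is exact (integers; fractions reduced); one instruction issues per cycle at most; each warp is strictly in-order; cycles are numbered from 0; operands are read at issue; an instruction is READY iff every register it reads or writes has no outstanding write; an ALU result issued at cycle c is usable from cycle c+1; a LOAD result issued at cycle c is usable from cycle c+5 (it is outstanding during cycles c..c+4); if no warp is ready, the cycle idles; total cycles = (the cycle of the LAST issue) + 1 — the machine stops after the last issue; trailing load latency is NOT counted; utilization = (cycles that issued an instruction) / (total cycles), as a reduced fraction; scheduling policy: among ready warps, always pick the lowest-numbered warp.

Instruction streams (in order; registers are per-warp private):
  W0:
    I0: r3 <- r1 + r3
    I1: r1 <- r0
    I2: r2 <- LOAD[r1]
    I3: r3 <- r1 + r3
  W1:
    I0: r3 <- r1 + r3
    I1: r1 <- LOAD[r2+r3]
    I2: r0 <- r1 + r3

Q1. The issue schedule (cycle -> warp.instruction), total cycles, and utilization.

cycle 0: W0.I0
cycle 1: W0.I1
cycle 2: W0.I2
cycle 3: W0.I3
cycle 4: W1.I0
cycle 5: W1.I1
cycle 6: idle
cycle 7: idle
cycle 8: idle
cycle 9: idle
cycle 10: W1.I2

Answer: 11 cycles, utilization 7/11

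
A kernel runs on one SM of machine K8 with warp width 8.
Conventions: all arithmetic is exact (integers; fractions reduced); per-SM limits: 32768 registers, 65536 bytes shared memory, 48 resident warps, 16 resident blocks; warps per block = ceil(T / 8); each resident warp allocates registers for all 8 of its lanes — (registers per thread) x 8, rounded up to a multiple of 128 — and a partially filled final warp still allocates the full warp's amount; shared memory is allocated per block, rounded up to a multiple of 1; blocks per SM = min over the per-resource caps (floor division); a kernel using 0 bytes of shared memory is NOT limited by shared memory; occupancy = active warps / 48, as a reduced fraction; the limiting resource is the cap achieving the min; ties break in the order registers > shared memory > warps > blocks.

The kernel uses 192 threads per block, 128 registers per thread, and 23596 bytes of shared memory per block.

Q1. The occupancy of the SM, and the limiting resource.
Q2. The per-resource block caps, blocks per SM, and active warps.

Answer: occupancy 1/2, limited by registers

registers: 1 block
shared memory: 2 blocks
warps: 2 blocks
blocks: 16 blocks

Answer: 1 block, 24 active warps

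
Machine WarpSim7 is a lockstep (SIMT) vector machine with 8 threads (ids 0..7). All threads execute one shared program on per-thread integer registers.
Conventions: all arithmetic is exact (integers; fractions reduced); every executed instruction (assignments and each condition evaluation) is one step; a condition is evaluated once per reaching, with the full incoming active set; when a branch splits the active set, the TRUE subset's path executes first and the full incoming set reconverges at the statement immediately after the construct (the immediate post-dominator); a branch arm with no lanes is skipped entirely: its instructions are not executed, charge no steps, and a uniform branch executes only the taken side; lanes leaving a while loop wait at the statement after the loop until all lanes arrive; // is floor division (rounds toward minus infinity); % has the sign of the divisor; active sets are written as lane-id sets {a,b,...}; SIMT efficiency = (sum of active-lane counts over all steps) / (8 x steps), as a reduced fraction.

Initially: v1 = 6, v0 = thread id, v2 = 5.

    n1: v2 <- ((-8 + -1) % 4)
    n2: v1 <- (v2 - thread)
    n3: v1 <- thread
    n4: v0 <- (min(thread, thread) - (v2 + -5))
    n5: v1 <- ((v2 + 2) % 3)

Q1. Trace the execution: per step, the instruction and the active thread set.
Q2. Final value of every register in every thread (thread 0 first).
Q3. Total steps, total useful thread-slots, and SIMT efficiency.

step 0: v2 <- ((-8 + -1) % 4)        {0,1,2,3,4,5,6,7}
step 1: v1 <- (v2 - thread)          {0,1,2,3,4,5,6,7}
step 2: v1 <- thread                 {0,1,2,3,4,5,6,7}
step 3: v0 <- (min(thread, thread) - (v2 + -5)) {0,1,2,3,4,5,6,7}
step 4: v1 <- ((v2 + 2) % 3)         {0,1,2,3,4,5,6,7}

Answer: 5 steps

v1: 2,2,2,2,2,2,2,2
v0: 2,3,4,5,6,7,8,9
v2: 3,3,3,3,3,3,3,3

steps = 5; useful = 40; efficiency = 40/40 = 1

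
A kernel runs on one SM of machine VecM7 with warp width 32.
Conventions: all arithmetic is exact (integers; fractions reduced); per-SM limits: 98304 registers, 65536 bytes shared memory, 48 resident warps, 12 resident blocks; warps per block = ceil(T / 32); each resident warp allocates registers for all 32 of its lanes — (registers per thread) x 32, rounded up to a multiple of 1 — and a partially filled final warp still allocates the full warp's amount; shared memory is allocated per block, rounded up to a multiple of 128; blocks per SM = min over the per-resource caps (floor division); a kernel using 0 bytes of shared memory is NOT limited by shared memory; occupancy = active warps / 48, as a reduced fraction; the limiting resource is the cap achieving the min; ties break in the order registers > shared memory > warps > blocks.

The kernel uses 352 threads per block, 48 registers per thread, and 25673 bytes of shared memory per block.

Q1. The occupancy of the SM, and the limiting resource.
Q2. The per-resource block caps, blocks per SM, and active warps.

Answer: occupancy 11/24, limited by shared memory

registers: 5 blocks
shared memory: 2 blocks
warps: 4 blocks
blocks: 12 blocks

Answer: 2 blocks, 22 active warps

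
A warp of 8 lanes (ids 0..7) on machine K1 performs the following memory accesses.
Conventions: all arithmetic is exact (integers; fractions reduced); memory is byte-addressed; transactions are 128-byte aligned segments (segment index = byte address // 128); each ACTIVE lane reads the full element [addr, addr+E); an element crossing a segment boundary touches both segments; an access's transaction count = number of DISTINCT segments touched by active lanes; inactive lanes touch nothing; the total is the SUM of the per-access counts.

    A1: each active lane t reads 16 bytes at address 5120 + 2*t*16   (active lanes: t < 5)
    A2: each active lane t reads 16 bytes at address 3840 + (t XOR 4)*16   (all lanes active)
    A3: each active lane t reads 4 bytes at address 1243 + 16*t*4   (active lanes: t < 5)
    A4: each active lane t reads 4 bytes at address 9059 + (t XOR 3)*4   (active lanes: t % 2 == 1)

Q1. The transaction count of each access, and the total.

A1: 2 transactions
A2: 1 transaction
A3: 3 transactions
A4: 1 transaction

Answer: 2,1,3,1; total 7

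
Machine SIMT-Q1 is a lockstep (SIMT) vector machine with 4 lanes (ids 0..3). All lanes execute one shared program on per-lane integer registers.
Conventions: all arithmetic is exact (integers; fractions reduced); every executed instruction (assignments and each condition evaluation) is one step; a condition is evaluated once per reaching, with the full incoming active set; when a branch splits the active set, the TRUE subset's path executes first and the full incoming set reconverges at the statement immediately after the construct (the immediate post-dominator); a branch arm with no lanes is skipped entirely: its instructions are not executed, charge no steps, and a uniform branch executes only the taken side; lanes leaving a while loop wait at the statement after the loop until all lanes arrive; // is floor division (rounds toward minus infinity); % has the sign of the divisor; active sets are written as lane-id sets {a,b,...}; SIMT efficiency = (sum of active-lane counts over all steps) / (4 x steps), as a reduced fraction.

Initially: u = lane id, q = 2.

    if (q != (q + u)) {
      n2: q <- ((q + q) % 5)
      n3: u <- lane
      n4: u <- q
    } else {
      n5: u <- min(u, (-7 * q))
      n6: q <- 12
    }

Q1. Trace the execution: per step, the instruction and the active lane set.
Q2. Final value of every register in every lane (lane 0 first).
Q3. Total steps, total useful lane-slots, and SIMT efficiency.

step 0: eval (q != (q + u))          {0,1,2,3}
step 1: q <- ((q + q) % 5)           {1,2,3}
step 2: u <- lane                    {1,2,3}
step 3: u <- q                       {1,2,3}
step 4: u <- min(u, (-7 * q))        {0}
step 5: q <- 12                      {0}

Answer: 6 steps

u: -14,4,4,4
q: 12,4,4,4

steps = 6; useful = 15; efficiency = 15/24 = 5/8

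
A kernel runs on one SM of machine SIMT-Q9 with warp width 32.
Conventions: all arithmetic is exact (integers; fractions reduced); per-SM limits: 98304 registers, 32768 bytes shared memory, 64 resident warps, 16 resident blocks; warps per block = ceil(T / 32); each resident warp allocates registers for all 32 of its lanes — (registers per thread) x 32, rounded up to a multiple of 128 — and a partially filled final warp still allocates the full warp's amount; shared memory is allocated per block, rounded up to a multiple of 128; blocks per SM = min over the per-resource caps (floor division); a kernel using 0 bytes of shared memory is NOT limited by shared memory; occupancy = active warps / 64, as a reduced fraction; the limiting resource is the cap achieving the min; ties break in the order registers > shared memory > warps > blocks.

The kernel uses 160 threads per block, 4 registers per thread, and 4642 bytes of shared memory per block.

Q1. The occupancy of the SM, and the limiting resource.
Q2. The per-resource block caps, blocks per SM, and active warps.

Answer: occupancy 15/32, limited by shared memory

registers: 153 blocks
shared memory: 6 blocks
warps: 12 blocks
blocks: 16 blocks

Answer: 6 blocks, 30 active warps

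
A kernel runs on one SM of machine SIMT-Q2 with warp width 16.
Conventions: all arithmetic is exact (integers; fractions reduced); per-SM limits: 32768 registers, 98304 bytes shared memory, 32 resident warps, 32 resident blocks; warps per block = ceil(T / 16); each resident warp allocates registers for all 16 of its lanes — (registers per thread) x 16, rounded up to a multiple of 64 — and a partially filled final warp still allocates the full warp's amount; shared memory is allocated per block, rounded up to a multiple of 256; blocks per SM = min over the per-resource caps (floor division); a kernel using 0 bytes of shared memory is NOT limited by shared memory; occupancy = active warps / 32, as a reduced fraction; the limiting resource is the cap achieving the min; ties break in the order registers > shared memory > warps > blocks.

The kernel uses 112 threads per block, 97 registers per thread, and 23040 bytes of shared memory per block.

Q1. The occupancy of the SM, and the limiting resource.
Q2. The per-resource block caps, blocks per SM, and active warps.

Answer: occupancy 7/16, limited by registers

registers: 2 blocks
shared memory: 4 blocks
warps: 4 blocks
blocks: 32 blocks

Answer: 2 blocks, 14 active warps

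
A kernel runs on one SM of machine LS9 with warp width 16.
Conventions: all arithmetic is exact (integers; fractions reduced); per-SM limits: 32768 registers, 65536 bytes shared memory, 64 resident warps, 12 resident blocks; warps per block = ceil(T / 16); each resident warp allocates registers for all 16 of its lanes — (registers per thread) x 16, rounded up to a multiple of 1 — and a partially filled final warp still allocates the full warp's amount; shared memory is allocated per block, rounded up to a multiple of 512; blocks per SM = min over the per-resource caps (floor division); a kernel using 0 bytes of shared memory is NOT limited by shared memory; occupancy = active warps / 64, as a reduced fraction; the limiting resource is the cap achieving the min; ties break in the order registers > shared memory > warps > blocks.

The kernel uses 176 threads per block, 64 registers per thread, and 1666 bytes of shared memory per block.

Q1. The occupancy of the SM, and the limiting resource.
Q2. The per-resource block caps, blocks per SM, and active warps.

Answer: occupancy 11/32, limited by registers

registers: 2 blocks
shared memory: 32 blocks
warps: 5 blocks
blocks: 12 blocks

Answer: 2 blocks, 22 active warps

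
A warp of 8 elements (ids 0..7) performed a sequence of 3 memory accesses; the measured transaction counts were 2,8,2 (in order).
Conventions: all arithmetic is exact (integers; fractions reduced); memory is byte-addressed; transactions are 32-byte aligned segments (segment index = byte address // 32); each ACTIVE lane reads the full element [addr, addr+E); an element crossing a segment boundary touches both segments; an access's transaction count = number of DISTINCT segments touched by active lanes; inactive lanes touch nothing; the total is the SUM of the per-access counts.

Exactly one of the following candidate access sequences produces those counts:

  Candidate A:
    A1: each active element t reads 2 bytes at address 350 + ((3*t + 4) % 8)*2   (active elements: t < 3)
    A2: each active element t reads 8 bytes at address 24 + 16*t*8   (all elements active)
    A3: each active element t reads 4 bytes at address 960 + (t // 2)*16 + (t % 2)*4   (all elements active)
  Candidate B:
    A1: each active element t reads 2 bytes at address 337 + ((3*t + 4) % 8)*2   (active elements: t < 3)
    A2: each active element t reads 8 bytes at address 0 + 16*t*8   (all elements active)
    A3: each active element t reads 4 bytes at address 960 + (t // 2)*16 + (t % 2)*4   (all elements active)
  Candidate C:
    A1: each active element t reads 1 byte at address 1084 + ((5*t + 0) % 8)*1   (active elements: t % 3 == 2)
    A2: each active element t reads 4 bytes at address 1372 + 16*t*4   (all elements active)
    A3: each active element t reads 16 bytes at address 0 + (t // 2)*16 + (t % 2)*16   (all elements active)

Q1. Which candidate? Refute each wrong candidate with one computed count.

A: A1 gives 1 transaction, not 2
C: A1 gives 1 transaction, not 2
B: all counts match (2,8,2)

Answer: B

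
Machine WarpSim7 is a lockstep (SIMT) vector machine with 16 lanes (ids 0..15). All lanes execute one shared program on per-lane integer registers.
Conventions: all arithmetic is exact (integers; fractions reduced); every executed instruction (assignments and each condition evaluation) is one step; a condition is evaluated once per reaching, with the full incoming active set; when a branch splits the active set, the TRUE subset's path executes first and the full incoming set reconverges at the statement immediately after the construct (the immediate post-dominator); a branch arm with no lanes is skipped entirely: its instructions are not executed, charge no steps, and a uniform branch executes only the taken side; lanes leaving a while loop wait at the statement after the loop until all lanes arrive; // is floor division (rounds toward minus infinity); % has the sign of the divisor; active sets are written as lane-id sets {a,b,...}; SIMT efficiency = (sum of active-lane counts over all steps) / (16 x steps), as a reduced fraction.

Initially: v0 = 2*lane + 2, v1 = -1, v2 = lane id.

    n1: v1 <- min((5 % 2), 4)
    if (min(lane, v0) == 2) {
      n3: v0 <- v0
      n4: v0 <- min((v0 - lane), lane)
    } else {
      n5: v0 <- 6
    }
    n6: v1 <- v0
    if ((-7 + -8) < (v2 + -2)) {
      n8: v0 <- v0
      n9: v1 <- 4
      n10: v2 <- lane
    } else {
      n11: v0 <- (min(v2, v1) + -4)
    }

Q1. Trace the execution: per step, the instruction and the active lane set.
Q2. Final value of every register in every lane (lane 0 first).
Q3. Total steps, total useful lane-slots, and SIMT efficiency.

step 0: v1 <- min((5 % 2), 4)        {0,1,2,3,4,5,6,7,8,9,10,11,12,13,14,15}
step 1: eval (min(lane, v0) == 2)    {0,1,2,3,4,5,6,7,8,9,10,11,12,13,14,15}
step 2: v0 <- v0                     {2}
step 3: v0 <- min((v0 - lane), lane) {2}
step 4: v0 <- 6                      {0,1,3,4,5,6,7,8,9,10,11,12,13,14,15}
step 5: v1 <- v0                     {0,1,2,3,4,5,6,7,8,9,10,11,12,13,14,15}
step 6: eval ((-7 + -8) < (v2 + -2)) {0,1,2,3,4,5,6,7,8,9,10,11,12,13,14,15}
step 7: v0 <- v0                     {0,1,2,3,4,5,6,7,8,9,10,11,12,13,14,15}
step 8: v1 <- 4                      {0,1,2,3,4,5,6,7,8,9,10,11,12,13,14,15}
step 9: v2 <- lane                   {0,1,2,3,4,5,6,7,8,9,10,11,12,13,14,15}

Answer: 10 steps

v0: 6,6,2,6,6,6,6,6,6,6,6,6,6,6,6,6
v1: 4,4,4,4,4,4,4,4,4,4,4,4,4,4,4,4
v2: 0,1,2,3,4,5,6,7,8,9,10,11,12,13,14,15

steps = 10; useful = 129; efficiency = 129/160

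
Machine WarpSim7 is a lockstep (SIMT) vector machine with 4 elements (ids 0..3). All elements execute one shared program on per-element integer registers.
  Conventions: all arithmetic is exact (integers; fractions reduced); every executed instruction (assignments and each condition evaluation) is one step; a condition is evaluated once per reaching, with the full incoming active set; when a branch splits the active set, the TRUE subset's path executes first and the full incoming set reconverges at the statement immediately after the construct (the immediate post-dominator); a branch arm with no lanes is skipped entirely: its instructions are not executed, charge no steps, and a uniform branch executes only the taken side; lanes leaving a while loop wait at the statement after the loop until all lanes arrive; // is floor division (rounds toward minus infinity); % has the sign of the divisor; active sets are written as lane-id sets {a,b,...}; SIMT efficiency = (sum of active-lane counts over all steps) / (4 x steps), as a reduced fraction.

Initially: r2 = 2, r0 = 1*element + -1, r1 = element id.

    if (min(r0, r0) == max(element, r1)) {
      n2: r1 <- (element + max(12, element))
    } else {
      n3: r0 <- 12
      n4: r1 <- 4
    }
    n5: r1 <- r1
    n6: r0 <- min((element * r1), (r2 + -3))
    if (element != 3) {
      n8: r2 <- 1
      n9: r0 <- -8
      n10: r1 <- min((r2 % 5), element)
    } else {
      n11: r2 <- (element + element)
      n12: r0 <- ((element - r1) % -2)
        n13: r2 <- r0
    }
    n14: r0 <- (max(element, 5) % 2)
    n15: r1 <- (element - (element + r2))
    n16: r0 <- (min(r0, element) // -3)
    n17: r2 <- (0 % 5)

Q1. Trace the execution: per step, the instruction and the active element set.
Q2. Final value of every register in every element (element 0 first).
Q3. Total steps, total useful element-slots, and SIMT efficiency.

step 0: eval (min(r0, r0) == max(element, r1)) {0,1,2,3}
step 1: r0 <- 12                     {0,1,2,3}
step 2: r1 <- 4                      {0,1,2,3}
step 3: r1 <- r1                     {0,1,2,3}
step 4: r0 <- min((element * r1), (r2 + -3)) {0,1,2,3}
step 5: eval (element != 3)          {0,1,2,3}
step 6: r2 <- 1                      {0,1,2}
step 7: r0 <- -8                     {0,1,2}
step 8: r1 <- min((r2 % 5), element) {0,1,2}
step 9: r2 <- (element + element)    {3}
step 10: r0 <- ((element - r1) % -2)  {3}
step 11: r2 <- r0                     {3}
step 12: r0 <- (max(element, 5) % 2)  {0,1,2,3}
step 13: r1 <- (element - (element + r2)) {0,1,2,3}
step 14: r0 <- (min(r0, element) // -3) {0,1,2,3}
step 15: r2 <- (0 % 5)                {0,1,2,3}

Answer: 16 steps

r2: 0,0,0,0
r0: 0,-1,-1,-1
r1: -1,-1,-1,1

steps = 16; useful = 52; efficiency = 52/64 = 13/16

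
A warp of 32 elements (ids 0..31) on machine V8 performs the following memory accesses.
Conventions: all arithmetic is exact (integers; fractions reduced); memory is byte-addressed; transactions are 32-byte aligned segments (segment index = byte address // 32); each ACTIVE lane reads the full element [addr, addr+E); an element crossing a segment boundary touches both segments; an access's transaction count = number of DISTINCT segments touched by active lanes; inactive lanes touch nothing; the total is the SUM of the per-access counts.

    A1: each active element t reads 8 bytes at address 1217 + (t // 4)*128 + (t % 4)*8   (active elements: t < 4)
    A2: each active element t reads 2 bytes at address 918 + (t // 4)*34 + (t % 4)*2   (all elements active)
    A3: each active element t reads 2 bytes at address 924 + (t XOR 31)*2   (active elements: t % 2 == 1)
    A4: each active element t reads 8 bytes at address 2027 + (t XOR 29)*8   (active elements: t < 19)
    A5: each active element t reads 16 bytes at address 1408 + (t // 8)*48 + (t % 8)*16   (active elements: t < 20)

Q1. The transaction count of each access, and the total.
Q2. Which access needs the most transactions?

A1: 2 transactions
A2: 9 transactions
A3: 3 transactions
A4: 6 transactions
A5: 6 transactions

Answer: 2,9,3,6,6; total 26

Answer: A2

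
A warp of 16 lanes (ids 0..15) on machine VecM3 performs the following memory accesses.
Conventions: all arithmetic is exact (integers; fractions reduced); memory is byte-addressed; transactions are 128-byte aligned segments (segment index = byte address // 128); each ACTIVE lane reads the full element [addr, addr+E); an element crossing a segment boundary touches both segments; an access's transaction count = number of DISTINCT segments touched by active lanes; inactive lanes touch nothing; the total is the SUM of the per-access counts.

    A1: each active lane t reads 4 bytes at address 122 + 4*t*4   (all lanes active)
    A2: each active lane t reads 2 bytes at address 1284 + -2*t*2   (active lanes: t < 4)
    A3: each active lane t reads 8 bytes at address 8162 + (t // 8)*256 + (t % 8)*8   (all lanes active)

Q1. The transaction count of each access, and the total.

A1: 3 transactions
A2: 2 transactions
A3: 4 transactions

Answer: 3,2,4; total 9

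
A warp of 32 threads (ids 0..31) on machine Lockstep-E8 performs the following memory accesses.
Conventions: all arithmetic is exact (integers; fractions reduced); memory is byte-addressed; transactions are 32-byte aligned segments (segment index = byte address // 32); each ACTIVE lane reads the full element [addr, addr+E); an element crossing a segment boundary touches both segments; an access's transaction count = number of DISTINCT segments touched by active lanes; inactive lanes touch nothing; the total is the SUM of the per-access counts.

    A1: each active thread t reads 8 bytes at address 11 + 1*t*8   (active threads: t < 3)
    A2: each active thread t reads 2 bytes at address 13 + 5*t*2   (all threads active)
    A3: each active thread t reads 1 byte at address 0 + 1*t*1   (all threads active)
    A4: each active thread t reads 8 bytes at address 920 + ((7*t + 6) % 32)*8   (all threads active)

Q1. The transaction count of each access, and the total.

A1: 2 transactions
A2: 11 transactions
A3: 1 transaction
A4: 9 transactions

Answer: 2,11,1,9; total 23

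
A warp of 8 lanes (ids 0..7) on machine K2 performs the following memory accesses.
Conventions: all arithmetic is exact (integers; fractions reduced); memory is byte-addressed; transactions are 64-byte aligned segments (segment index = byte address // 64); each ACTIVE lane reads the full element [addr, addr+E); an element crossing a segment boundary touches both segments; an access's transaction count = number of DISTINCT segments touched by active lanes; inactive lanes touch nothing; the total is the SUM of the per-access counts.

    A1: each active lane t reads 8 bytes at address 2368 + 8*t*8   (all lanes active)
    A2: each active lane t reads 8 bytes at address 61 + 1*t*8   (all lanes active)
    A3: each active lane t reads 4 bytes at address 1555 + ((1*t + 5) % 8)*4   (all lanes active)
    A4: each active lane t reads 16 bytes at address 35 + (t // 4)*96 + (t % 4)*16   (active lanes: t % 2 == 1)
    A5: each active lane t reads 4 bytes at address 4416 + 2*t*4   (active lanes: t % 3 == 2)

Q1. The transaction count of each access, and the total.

A1: 8 transactions
A2: 2 transactions
A3: 1 transaction
A4: 4 transactions
A5: 1 transaction

Answer: 8,2,1,4,1; total 16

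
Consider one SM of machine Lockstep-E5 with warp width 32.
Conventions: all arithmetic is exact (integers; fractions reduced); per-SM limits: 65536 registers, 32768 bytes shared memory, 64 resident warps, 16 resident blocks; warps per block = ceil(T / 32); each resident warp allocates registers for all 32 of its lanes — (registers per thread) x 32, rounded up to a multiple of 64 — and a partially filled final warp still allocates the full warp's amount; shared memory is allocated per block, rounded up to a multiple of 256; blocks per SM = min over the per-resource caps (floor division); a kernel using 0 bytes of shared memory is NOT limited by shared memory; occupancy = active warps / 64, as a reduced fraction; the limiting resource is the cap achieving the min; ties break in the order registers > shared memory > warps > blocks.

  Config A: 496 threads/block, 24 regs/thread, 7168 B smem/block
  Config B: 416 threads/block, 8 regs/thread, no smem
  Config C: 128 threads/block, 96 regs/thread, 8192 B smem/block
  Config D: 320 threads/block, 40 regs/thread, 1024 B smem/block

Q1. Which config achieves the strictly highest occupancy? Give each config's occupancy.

occupancies: A 1, B 13/16, C 1/4, D 25/32

Answer: A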